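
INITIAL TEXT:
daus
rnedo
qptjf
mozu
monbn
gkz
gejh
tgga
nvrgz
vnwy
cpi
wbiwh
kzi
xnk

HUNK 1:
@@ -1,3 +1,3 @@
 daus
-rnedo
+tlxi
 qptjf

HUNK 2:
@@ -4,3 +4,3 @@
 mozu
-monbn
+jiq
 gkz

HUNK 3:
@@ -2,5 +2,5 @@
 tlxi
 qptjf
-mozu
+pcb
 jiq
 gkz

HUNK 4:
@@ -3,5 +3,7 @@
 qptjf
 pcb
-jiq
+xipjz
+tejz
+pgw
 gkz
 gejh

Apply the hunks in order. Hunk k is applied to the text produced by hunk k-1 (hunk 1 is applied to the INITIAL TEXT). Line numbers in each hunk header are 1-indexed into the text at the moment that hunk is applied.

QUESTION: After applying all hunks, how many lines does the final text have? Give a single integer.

Hunk 1: at line 1 remove [rnedo] add [tlxi] -> 14 lines: daus tlxi qptjf mozu monbn gkz gejh tgga nvrgz vnwy cpi wbiwh kzi xnk
Hunk 2: at line 4 remove [monbn] add [jiq] -> 14 lines: daus tlxi qptjf mozu jiq gkz gejh tgga nvrgz vnwy cpi wbiwh kzi xnk
Hunk 3: at line 2 remove [mozu] add [pcb] -> 14 lines: daus tlxi qptjf pcb jiq gkz gejh tgga nvrgz vnwy cpi wbiwh kzi xnk
Hunk 4: at line 3 remove [jiq] add [xipjz,tejz,pgw] -> 16 lines: daus tlxi qptjf pcb xipjz tejz pgw gkz gejh tgga nvrgz vnwy cpi wbiwh kzi xnk
Final line count: 16

Answer: 16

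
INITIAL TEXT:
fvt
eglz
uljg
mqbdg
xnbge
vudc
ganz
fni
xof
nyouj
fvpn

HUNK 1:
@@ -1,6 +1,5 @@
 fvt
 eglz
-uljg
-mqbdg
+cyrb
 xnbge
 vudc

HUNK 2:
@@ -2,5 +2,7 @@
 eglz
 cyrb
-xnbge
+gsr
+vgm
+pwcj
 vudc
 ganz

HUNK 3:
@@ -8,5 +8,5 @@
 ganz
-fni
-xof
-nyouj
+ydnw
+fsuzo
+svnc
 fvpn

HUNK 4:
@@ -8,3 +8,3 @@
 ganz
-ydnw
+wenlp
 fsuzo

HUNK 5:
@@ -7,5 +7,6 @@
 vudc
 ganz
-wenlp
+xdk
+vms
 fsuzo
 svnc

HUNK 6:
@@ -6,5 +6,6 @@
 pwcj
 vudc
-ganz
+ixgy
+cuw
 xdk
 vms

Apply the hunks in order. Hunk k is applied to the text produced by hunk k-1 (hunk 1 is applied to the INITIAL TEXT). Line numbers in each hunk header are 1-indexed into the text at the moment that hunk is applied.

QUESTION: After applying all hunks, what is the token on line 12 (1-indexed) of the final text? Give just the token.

Answer: fsuzo

Derivation:
Hunk 1: at line 1 remove [uljg,mqbdg] add [cyrb] -> 10 lines: fvt eglz cyrb xnbge vudc ganz fni xof nyouj fvpn
Hunk 2: at line 2 remove [xnbge] add [gsr,vgm,pwcj] -> 12 lines: fvt eglz cyrb gsr vgm pwcj vudc ganz fni xof nyouj fvpn
Hunk 3: at line 8 remove [fni,xof,nyouj] add [ydnw,fsuzo,svnc] -> 12 lines: fvt eglz cyrb gsr vgm pwcj vudc ganz ydnw fsuzo svnc fvpn
Hunk 4: at line 8 remove [ydnw] add [wenlp] -> 12 lines: fvt eglz cyrb gsr vgm pwcj vudc ganz wenlp fsuzo svnc fvpn
Hunk 5: at line 7 remove [wenlp] add [xdk,vms] -> 13 lines: fvt eglz cyrb gsr vgm pwcj vudc ganz xdk vms fsuzo svnc fvpn
Hunk 6: at line 6 remove [ganz] add [ixgy,cuw] -> 14 lines: fvt eglz cyrb gsr vgm pwcj vudc ixgy cuw xdk vms fsuzo svnc fvpn
Final line 12: fsuzo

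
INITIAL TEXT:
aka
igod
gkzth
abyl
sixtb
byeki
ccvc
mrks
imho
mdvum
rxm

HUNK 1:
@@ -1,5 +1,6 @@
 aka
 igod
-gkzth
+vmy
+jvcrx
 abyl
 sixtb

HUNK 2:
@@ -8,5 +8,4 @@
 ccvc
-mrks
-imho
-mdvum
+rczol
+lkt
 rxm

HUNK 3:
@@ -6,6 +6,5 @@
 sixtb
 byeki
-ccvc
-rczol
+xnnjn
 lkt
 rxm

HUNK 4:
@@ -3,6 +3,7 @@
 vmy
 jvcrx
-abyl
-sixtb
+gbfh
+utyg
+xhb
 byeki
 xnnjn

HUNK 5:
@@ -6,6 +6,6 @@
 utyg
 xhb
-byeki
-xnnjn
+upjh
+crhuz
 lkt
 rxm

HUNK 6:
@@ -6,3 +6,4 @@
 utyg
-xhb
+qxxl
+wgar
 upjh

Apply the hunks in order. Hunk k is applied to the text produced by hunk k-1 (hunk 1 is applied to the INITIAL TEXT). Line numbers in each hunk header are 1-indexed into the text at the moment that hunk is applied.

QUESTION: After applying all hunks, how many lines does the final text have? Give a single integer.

Hunk 1: at line 1 remove [gkzth] add [vmy,jvcrx] -> 12 lines: aka igod vmy jvcrx abyl sixtb byeki ccvc mrks imho mdvum rxm
Hunk 2: at line 8 remove [mrks,imho,mdvum] add [rczol,lkt] -> 11 lines: aka igod vmy jvcrx abyl sixtb byeki ccvc rczol lkt rxm
Hunk 3: at line 6 remove [ccvc,rczol] add [xnnjn] -> 10 lines: aka igod vmy jvcrx abyl sixtb byeki xnnjn lkt rxm
Hunk 4: at line 3 remove [abyl,sixtb] add [gbfh,utyg,xhb] -> 11 lines: aka igod vmy jvcrx gbfh utyg xhb byeki xnnjn lkt rxm
Hunk 5: at line 6 remove [byeki,xnnjn] add [upjh,crhuz] -> 11 lines: aka igod vmy jvcrx gbfh utyg xhb upjh crhuz lkt rxm
Hunk 6: at line 6 remove [xhb] add [qxxl,wgar] -> 12 lines: aka igod vmy jvcrx gbfh utyg qxxl wgar upjh crhuz lkt rxm
Final line count: 12

Answer: 12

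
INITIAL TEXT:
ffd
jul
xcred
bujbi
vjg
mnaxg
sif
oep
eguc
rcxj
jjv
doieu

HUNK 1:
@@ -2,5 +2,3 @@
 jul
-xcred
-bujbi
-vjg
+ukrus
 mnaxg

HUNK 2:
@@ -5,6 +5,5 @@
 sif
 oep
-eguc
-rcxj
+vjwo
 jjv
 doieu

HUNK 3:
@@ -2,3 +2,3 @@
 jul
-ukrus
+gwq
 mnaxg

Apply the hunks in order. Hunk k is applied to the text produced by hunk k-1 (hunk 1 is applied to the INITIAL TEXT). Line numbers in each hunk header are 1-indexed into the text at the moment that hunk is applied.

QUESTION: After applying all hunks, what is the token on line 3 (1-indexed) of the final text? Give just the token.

Answer: gwq

Derivation:
Hunk 1: at line 2 remove [xcred,bujbi,vjg] add [ukrus] -> 10 lines: ffd jul ukrus mnaxg sif oep eguc rcxj jjv doieu
Hunk 2: at line 5 remove [eguc,rcxj] add [vjwo] -> 9 lines: ffd jul ukrus mnaxg sif oep vjwo jjv doieu
Hunk 3: at line 2 remove [ukrus] add [gwq] -> 9 lines: ffd jul gwq mnaxg sif oep vjwo jjv doieu
Final line 3: gwq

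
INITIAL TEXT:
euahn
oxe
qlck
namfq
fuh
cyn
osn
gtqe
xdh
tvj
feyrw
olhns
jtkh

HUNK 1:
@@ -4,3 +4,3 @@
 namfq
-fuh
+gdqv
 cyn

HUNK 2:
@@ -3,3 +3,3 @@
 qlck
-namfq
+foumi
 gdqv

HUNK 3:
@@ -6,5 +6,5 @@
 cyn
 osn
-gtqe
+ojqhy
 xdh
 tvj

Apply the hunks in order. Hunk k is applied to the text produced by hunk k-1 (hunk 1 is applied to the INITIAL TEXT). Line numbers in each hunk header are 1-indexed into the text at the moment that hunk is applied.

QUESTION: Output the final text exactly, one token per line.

Answer: euahn
oxe
qlck
foumi
gdqv
cyn
osn
ojqhy
xdh
tvj
feyrw
olhns
jtkh

Derivation:
Hunk 1: at line 4 remove [fuh] add [gdqv] -> 13 lines: euahn oxe qlck namfq gdqv cyn osn gtqe xdh tvj feyrw olhns jtkh
Hunk 2: at line 3 remove [namfq] add [foumi] -> 13 lines: euahn oxe qlck foumi gdqv cyn osn gtqe xdh tvj feyrw olhns jtkh
Hunk 3: at line 6 remove [gtqe] add [ojqhy] -> 13 lines: euahn oxe qlck foumi gdqv cyn osn ojqhy xdh tvj feyrw olhns jtkh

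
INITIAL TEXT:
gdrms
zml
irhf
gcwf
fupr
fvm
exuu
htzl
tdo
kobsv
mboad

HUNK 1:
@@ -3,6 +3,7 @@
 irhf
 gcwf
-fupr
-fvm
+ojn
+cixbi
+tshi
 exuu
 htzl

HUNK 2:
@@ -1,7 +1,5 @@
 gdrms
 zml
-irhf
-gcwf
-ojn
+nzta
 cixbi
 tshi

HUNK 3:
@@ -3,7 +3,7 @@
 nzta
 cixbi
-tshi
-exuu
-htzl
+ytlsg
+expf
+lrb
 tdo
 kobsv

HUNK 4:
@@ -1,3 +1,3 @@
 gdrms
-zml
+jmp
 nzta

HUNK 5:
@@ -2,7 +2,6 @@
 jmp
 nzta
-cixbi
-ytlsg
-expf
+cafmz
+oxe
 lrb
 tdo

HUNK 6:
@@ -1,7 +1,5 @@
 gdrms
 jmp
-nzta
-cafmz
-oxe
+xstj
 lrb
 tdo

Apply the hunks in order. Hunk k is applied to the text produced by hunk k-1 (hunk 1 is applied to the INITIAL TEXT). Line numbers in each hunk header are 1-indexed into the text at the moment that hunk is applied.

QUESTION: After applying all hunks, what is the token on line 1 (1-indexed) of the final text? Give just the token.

Hunk 1: at line 3 remove [fupr,fvm] add [ojn,cixbi,tshi] -> 12 lines: gdrms zml irhf gcwf ojn cixbi tshi exuu htzl tdo kobsv mboad
Hunk 2: at line 1 remove [irhf,gcwf,ojn] add [nzta] -> 10 lines: gdrms zml nzta cixbi tshi exuu htzl tdo kobsv mboad
Hunk 3: at line 3 remove [tshi,exuu,htzl] add [ytlsg,expf,lrb] -> 10 lines: gdrms zml nzta cixbi ytlsg expf lrb tdo kobsv mboad
Hunk 4: at line 1 remove [zml] add [jmp] -> 10 lines: gdrms jmp nzta cixbi ytlsg expf lrb tdo kobsv mboad
Hunk 5: at line 2 remove [cixbi,ytlsg,expf] add [cafmz,oxe] -> 9 lines: gdrms jmp nzta cafmz oxe lrb tdo kobsv mboad
Hunk 6: at line 1 remove [nzta,cafmz,oxe] add [xstj] -> 7 lines: gdrms jmp xstj lrb tdo kobsv mboad
Final line 1: gdrms

Answer: gdrms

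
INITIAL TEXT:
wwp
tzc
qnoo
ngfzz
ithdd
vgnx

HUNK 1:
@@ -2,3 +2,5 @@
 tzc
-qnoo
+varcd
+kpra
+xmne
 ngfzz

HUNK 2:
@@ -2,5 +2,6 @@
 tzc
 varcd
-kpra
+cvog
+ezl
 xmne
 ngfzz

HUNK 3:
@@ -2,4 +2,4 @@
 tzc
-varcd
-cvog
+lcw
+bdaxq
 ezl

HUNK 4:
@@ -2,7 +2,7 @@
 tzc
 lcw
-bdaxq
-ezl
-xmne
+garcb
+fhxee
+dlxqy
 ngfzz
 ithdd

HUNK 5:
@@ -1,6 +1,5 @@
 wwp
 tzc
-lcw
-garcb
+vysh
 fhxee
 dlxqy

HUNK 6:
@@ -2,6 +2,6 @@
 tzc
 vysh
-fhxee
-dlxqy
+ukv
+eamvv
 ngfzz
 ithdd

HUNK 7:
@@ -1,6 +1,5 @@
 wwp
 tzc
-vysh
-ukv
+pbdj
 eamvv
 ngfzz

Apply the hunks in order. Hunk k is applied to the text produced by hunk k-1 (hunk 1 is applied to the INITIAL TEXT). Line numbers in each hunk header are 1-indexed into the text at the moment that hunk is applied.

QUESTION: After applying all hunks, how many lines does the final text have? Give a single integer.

Answer: 7

Derivation:
Hunk 1: at line 2 remove [qnoo] add [varcd,kpra,xmne] -> 8 lines: wwp tzc varcd kpra xmne ngfzz ithdd vgnx
Hunk 2: at line 2 remove [kpra] add [cvog,ezl] -> 9 lines: wwp tzc varcd cvog ezl xmne ngfzz ithdd vgnx
Hunk 3: at line 2 remove [varcd,cvog] add [lcw,bdaxq] -> 9 lines: wwp tzc lcw bdaxq ezl xmne ngfzz ithdd vgnx
Hunk 4: at line 2 remove [bdaxq,ezl,xmne] add [garcb,fhxee,dlxqy] -> 9 lines: wwp tzc lcw garcb fhxee dlxqy ngfzz ithdd vgnx
Hunk 5: at line 1 remove [lcw,garcb] add [vysh] -> 8 lines: wwp tzc vysh fhxee dlxqy ngfzz ithdd vgnx
Hunk 6: at line 2 remove [fhxee,dlxqy] add [ukv,eamvv] -> 8 lines: wwp tzc vysh ukv eamvv ngfzz ithdd vgnx
Hunk 7: at line 1 remove [vysh,ukv] add [pbdj] -> 7 lines: wwp tzc pbdj eamvv ngfzz ithdd vgnx
Final line count: 7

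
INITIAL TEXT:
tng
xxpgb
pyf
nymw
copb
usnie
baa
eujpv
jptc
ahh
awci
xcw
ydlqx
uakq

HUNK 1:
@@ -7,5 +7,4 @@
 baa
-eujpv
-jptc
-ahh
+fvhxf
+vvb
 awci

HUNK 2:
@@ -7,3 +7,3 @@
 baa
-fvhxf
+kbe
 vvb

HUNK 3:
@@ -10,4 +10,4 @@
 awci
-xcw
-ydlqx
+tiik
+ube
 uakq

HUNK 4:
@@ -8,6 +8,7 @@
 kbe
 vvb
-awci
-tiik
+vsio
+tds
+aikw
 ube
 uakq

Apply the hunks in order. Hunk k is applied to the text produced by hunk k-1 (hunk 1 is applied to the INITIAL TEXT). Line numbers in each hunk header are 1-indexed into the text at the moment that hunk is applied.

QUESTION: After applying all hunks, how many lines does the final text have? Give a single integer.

Hunk 1: at line 7 remove [eujpv,jptc,ahh] add [fvhxf,vvb] -> 13 lines: tng xxpgb pyf nymw copb usnie baa fvhxf vvb awci xcw ydlqx uakq
Hunk 2: at line 7 remove [fvhxf] add [kbe] -> 13 lines: tng xxpgb pyf nymw copb usnie baa kbe vvb awci xcw ydlqx uakq
Hunk 3: at line 10 remove [xcw,ydlqx] add [tiik,ube] -> 13 lines: tng xxpgb pyf nymw copb usnie baa kbe vvb awci tiik ube uakq
Hunk 4: at line 8 remove [awci,tiik] add [vsio,tds,aikw] -> 14 lines: tng xxpgb pyf nymw copb usnie baa kbe vvb vsio tds aikw ube uakq
Final line count: 14

Answer: 14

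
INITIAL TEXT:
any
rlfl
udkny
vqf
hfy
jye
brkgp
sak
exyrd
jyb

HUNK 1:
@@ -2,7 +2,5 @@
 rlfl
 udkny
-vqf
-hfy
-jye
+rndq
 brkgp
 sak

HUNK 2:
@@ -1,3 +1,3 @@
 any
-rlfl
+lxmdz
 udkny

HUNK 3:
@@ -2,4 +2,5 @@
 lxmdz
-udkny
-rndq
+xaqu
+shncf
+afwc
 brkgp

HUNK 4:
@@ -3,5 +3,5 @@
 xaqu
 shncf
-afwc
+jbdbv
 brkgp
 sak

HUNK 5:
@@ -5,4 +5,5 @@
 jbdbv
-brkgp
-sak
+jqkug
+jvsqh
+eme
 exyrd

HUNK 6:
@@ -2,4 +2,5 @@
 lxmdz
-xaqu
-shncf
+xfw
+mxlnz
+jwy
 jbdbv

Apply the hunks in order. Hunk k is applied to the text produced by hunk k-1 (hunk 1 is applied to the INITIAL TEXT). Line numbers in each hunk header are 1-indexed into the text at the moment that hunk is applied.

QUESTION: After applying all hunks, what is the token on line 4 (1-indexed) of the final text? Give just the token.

Hunk 1: at line 2 remove [vqf,hfy,jye] add [rndq] -> 8 lines: any rlfl udkny rndq brkgp sak exyrd jyb
Hunk 2: at line 1 remove [rlfl] add [lxmdz] -> 8 lines: any lxmdz udkny rndq brkgp sak exyrd jyb
Hunk 3: at line 2 remove [udkny,rndq] add [xaqu,shncf,afwc] -> 9 lines: any lxmdz xaqu shncf afwc brkgp sak exyrd jyb
Hunk 4: at line 3 remove [afwc] add [jbdbv] -> 9 lines: any lxmdz xaqu shncf jbdbv brkgp sak exyrd jyb
Hunk 5: at line 5 remove [brkgp,sak] add [jqkug,jvsqh,eme] -> 10 lines: any lxmdz xaqu shncf jbdbv jqkug jvsqh eme exyrd jyb
Hunk 6: at line 2 remove [xaqu,shncf] add [xfw,mxlnz,jwy] -> 11 lines: any lxmdz xfw mxlnz jwy jbdbv jqkug jvsqh eme exyrd jyb
Final line 4: mxlnz

Answer: mxlnz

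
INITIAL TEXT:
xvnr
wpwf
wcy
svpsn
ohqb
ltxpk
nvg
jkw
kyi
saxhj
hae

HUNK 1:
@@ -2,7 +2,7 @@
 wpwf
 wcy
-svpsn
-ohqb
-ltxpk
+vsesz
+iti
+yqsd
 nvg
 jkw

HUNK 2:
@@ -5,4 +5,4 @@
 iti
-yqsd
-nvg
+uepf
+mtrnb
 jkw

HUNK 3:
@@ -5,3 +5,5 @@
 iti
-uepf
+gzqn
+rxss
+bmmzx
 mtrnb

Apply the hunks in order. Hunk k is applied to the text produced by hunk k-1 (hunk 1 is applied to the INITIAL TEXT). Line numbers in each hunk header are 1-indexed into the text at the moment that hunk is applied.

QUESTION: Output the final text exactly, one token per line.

Answer: xvnr
wpwf
wcy
vsesz
iti
gzqn
rxss
bmmzx
mtrnb
jkw
kyi
saxhj
hae

Derivation:
Hunk 1: at line 2 remove [svpsn,ohqb,ltxpk] add [vsesz,iti,yqsd] -> 11 lines: xvnr wpwf wcy vsesz iti yqsd nvg jkw kyi saxhj hae
Hunk 2: at line 5 remove [yqsd,nvg] add [uepf,mtrnb] -> 11 lines: xvnr wpwf wcy vsesz iti uepf mtrnb jkw kyi saxhj hae
Hunk 3: at line 5 remove [uepf] add [gzqn,rxss,bmmzx] -> 13 lines: xvnr wpwf wcy vsesz iti gzqn rxss bmmzx mtrnb jkw kyi saxhj hae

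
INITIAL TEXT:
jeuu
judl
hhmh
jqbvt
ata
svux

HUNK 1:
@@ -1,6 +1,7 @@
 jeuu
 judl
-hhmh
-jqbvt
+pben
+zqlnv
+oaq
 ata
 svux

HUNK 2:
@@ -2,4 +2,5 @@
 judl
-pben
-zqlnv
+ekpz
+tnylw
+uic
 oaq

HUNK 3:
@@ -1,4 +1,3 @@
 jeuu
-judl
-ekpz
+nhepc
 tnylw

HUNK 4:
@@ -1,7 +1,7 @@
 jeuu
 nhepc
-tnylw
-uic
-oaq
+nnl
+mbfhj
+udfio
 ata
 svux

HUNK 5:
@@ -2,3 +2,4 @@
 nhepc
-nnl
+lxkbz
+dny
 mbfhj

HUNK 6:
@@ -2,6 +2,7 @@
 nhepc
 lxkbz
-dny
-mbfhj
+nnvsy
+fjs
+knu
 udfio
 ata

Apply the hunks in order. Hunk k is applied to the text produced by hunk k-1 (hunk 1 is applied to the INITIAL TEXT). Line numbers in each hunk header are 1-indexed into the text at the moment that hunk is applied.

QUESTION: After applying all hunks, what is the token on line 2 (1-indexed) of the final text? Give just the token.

Hunk 1: at line 1 remove [hhmh,jqbvt] add [pben,zqlnv,oaq] -> 7 lines: jeuu judl pben zqlnv oaq ata svux
Hunk 2: at line 2 remove [pben,zqlnv] add [ekpz,tnylw,uic] -> 8 lines: jeuu judl ekpz tnylw uic oaq ata svux
Hunk 3: at line 1 remove [judl,ekpz] add [nhepc] -> 7 lines: jeuu nhepc tnylw uic oaq ata svux
Hunk 4: at line 1 remove [tnylw,uic,oaq] add [nnl,mbfhj,udfio] -> 7 lines: jeuu nhepc nnl mbfhj udfio ata svux
Hunk 5: at line 2 remove [nnl] add [lxkbz,dny] -> 8 lines: jeuu nhepc lxkbz dny mbfhj udfio ata svux
Hunk 6: at line 2 remove [dny,mbfhj] add [nnvsy,fjs,knu] -> 9 lines: jeuu nhepc lxkbz nnvsy fjs knu udfio ata svux
Final line 2: nhepc

Answer: nhepc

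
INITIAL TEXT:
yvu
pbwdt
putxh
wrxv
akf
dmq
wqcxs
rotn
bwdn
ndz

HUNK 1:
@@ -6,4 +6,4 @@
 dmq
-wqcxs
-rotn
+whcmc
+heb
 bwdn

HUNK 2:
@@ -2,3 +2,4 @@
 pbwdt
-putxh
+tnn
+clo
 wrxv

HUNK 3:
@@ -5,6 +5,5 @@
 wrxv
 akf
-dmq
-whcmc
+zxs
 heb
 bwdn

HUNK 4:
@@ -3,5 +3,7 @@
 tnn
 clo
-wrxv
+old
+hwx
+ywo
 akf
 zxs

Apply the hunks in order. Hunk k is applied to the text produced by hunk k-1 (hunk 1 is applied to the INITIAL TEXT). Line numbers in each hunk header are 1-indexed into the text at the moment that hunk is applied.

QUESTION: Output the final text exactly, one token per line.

Answer: yvu
pbwdt
tnn
clo
old
hwx
ywo
akf
zxs
heb
bwdn
ndz

Derivation:
Hunk 1: at line 6 remove [wqcxs,rotn] add [whcmc,heb] -> 10 lines: yvu pbwdt putxh wrxv akf dmq whcmc heb bwdn ndz
Hunk 2: at line 2 remove [putxh] add [tnn,clo] -> 11 lines: yvu pbwdt tnn clo wrxv akf dmq whcmc heb bwdn ndz
Hunk 3: at line 5 remove [dmq,whcmc] add [zxs] -> 10 lines: yvu pbwdt tnn clo wrxv akf zxs heb bwdn ndz
Hunk 4: at line 3 remove [wrxv] add [old,hwx,ywo] -> 12 lines: yvu pbwdt tnn clo old hwx ywo akf zxs heb bwdn ndz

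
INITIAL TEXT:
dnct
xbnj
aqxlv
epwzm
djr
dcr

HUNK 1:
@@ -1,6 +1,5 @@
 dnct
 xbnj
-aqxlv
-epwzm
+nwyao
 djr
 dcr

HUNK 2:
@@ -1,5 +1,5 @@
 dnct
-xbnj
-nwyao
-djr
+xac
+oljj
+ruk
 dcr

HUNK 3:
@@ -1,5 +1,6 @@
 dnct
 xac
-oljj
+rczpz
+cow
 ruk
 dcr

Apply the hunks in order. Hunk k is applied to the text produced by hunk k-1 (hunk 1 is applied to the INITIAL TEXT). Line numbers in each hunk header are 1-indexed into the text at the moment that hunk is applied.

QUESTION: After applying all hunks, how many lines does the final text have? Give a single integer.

Hunk 1: at line 1 remove [aqxlv,epwzm] add [nwyao] -> 5 lines: dnct xbnj nwyao djr dcr
Hunk 2: at line 1 remove [xbnj,nwyao,djr] add [xac,oljj,ruk] -> 5 lines: dnct xac oljj ruk dcr
Hunk 3: at line 1 remove [oljj] add [rczpz,cow] -> 6 lines: dnct xac rczpz cow ruk dcr
Final line count: 6

Answer: 6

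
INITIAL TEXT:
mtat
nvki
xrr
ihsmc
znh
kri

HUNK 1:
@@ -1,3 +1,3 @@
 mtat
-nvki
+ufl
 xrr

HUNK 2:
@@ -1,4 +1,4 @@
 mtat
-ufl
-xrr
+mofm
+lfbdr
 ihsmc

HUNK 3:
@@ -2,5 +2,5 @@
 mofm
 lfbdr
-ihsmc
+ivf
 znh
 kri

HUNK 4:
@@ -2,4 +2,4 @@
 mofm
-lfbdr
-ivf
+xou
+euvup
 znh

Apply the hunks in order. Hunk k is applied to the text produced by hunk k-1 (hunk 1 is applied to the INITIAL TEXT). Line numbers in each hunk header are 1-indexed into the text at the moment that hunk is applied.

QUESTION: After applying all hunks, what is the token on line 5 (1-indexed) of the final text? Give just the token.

Answer: znh

Derivation:
Hunk 1: at line 1 remove [nvki] add [ufl] -> 6 lines: mtat ufl xrr ihsmc znh kri
Hunk 2: at line 1 remove [ufl,xrr] add [mofm,lfbdr] -> 6 lines: mtat mofm lfbdr ihsmc znh kri
Hunk 3: at line 2 remove [ihsmc] add [ivf] -> 6 lines: mtat mofm lfbdr ivf znh kri
Hunk 4: at line 2 remove [lfbdr,ivf] add [xou,euvup] -> 6 lines: mtat mofm xou euvup znh kri
Final line 5: znh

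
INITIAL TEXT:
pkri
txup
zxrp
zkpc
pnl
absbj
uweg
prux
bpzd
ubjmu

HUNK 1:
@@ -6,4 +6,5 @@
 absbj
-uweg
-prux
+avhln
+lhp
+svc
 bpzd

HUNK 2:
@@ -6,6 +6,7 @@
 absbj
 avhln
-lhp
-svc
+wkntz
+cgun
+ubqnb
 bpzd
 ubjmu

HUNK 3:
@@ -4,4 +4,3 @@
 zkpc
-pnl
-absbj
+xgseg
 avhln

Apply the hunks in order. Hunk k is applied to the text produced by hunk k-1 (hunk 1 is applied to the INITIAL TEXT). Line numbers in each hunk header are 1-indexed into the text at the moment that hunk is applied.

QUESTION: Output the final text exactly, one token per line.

Answer: pkri
txup
zxrp
zkpc
xgseg
avhln
wkntz
cgun
ubqnb
bpzd
ubjmu

Derivation:
Hunk 1: at line 6 remove [uweg,prux] add [avhln,lhp,svc] -> 11 lines: pkri txup zxrp zkpc pnl absbj avhln lhp svc bpzd ubjmu
Hunk 2: at line 6 remove [lhp,svc] add [wkntz,cgun,ubqnb] -> 12 lines: pkri txup zxrp zkpc pnl absbj avhln wkntz cgun ubqnb bpzd ubjmu
Hunk 3: at line 4 remove [pnl,absbj] add [xgseg] -> 11 lines: pkri txup zxrp zkpc xgseg avhln wkntz cgun ubqnb bpzd ubjmu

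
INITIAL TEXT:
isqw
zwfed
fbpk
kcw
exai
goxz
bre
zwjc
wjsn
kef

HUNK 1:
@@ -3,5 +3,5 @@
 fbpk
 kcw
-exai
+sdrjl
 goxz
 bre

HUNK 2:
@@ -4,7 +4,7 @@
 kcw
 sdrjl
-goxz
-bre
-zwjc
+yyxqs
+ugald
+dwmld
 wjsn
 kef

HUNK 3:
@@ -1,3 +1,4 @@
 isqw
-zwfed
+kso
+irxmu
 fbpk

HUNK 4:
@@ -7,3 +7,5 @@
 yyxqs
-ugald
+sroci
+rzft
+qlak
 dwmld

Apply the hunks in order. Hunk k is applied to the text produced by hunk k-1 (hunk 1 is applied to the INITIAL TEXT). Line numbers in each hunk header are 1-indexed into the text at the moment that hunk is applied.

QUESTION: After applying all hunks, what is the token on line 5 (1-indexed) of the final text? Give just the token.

Hunk 1: at line 3 remove [exai] add [sdrjl] -> 10 lines: isqw zwfed fbpk kcw sdrjl goxz bre zwjc wjsn kef
Hunk 2: at line 4 remove [goxz,bre,zwjc] add [yyxqs,ugald,dwmld] -> 10 lines: isqw zwfed fbpk kcw sdrjl yyxqs ugald dwmld wjsn kef
Hunk 3: at line 1 remove [zwfed] add [kso,irxmu] -> 11 lines: isqw kso irxmu fbpk kcw sdrjl yyxqs ugald dwmld wjsn kef
Hunk 4: at line 7 remove [ugald] add [sroci,rzft,qlak] -> 13 lines: isqw kso irxmu fbpk kcw sdrjl yyxqs sroci rzft qlak dwmld wjsn kef
Final line 5: kcw

Answer: kcw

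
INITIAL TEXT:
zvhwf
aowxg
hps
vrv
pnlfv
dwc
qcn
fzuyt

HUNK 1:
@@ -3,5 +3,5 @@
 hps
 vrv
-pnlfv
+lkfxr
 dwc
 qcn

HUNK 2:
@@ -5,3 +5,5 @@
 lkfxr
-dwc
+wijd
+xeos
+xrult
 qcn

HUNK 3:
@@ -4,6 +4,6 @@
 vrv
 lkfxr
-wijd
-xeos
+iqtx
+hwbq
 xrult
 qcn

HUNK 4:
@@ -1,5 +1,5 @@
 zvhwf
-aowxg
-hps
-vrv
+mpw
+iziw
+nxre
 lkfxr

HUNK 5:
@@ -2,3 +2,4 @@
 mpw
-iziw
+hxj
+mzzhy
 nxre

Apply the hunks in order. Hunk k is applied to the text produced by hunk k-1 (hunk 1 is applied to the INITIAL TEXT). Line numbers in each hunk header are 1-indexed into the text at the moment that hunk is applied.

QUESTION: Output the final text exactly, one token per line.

Answer: zvhwf
mpw
hxj
mzzhy
nxre
lkfxr
iqtx
hwbq
xrult
qcn
fzuyt

Derivation:
Hunk 1: at line 3 remove [pnlfv] add [lkfxr] -> 8 lines: zvhwf aowxg hps vrv lkfxr dwc qcn fzuyt
Hunk 2: at line 5 remove [dwc] add [wijd,xeos,xrult] -> 10 lines: zvhwf aowxg hps vrv lkfxr wijd xeos xrult qcn fzuyt
Hunk 3: at line 4 remove [wijd,xeos] add [iqtx,hwbq] -> 10 lines: zvhwf aowxg hps vrv lkfxr iqtx hwbq xrult qcn fzuyt
Hunk 4: at line 1 remove [aowxg,hps,vrv] add [mpw,iziw,nxre] -> 10 lines: zvhwf mpw iziw nxre lkfxr iqtx hwbq xrult qcn fzuyt
Hunk 5: at line 2 remove [iziw] add [hxj,mzzhy] -> 11 lines: zvhwf mpw hxj mzzhy nxre lkfxr iqtx hwbq xrult qcn fzuyt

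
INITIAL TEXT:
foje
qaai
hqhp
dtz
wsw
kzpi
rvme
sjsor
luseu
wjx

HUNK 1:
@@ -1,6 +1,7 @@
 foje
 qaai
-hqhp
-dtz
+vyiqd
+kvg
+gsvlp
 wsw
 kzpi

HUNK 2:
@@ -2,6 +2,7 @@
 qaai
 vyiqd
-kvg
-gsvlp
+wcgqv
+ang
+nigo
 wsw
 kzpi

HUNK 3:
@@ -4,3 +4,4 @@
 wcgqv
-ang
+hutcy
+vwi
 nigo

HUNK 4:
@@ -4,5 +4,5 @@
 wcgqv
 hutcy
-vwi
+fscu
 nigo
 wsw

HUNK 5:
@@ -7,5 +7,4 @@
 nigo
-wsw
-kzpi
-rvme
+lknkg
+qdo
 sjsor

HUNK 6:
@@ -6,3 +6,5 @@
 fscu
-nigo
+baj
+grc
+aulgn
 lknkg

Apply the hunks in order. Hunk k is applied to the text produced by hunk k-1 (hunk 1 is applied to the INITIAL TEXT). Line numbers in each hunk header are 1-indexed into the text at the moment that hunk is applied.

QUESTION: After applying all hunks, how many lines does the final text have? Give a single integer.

Hunk 1: at line 1 remove [hqhp,dtz] add [vyiqd,kvg,gsvlp] -> 11 lines: foje qaai vyiqd kvg gsvlp wsw kzpi rvme sjsor luseu wjx
Hunk 2: at line 2 remove [kvg,gsvlp] add [wcgqv,ang,nigo] -> 12 lines: foje qaai vyiqd wcgqv ang nigo wsw kzpi rvme sjsor luseu wjx
Hunk 3: at line 4 remove [ang] add [hutcy,vwi] -> 13 lines: foje qaai vyiqd wcgqv hutcy vwi nigo wsw kzpi rvme sjsor luseu wjx
Hunk 4: at line 4 remove [vwi] add [fscu] -> 13 lines: foje qaai vyiqd wcgqv hutcy fscu nigo wsw kzpi rvme sjsor luseu wjx
Hunk 5: at line 7 remove [wsw,kzpi,rvme] add [lknkg,qdo] -> 12 lines: foje qaai vyiqd wcgqv hutcy fscu nigo lknkg qdo sjsor luseu wjx
Hunk 6: at line 6 remove [nigo] add [baj,grc,aulgn] -> 14 lines: foje qaai vyiqd wcgqv hutcy fscu baj grc aulgn lknkg qdo sjsor luseu wjx
Final line count: 14

Answer: 14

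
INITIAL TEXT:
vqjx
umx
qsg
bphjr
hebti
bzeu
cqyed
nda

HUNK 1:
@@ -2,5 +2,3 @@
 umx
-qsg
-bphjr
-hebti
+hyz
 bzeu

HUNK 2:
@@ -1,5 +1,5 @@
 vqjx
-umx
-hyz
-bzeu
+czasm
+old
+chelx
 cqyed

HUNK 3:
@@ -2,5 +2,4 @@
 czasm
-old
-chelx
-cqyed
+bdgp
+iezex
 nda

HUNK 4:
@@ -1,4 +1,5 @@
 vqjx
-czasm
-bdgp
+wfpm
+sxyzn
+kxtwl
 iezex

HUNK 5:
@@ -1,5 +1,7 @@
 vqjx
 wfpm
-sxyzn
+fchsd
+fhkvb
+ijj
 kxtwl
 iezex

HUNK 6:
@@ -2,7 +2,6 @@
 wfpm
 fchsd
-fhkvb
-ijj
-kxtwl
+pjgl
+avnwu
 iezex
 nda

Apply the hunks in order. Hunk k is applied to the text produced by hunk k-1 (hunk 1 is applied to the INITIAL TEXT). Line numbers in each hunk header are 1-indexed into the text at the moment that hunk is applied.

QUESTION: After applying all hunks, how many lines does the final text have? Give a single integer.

Answer: 7

Derivation:
Hunk 1: at line 2 remove [qsg,bphjr,hebti] add [hyz] -> 6 lines: vqjx umx hyz bzeu cqyed nda
Hunk 2: at line 1 remove [umx,hyz,bzeu] add [czasm,old,chelx] -> 6 lines: vqjx czasm old chelx cqyed nda
Hunk 3: at line 2 remove [old,chelx,cqyed] add [bdgp,iezex] -> 5 lines: vqjx czasm bdgp iezex nda
Hunk 4: at line 1 remove [czasm,bdgp] add [wfpm,sxyzn,kxtwl] -> 6 lines: vqjx wfpm sxyzn kxtwl iezex nda
Hunk 5: at line 1 remove [sxyzn] add [fchsd,fhkvb,ijj] -> 8 lines: vqjx wfpm fchsd fhkvb ijj kxtwl iezex nda
Hunk 6: at line 2 remove [fhkvb,ijj,kxtwl] add [pjgl,avnwu] -> 7 lines: vqjx wfpm fchsd pjgl avnwu iezex nda
Final line count: 7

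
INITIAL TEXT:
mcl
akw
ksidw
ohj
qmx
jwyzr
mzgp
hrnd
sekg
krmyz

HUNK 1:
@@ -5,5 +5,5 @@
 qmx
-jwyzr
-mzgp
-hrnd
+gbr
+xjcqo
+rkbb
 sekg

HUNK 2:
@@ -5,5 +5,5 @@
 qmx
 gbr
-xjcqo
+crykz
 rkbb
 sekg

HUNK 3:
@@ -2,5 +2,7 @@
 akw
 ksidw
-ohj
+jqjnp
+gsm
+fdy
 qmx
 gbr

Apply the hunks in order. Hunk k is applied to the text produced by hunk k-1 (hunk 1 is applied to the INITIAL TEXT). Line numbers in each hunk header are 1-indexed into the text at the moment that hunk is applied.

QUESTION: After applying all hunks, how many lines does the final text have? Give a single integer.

Answer: 12

Derivation:
Hunk 1: at line 5 remove [jwyzr,mzgp,hrnd] add [gbr,xjcqo,rkbb] -> 10 lines: mcl akw ksidw ohj qmx gbr xjcqo rkbb sekg krmyz
Hunk 2: at line 5 remove [xjcqo] add [crykz] -> 10 lines: mcl akw ksidw ohj qmx gbr crykz rkbb sekg krmyz
Hunk 3: at line 2 remove [ohj] add [jqjnp,gsm,fdy] -> 12 lines: mcl akw ksidw jqjnp gsm fdy qmx gbr crykz rkbb sekg krmyz
Final line count: 12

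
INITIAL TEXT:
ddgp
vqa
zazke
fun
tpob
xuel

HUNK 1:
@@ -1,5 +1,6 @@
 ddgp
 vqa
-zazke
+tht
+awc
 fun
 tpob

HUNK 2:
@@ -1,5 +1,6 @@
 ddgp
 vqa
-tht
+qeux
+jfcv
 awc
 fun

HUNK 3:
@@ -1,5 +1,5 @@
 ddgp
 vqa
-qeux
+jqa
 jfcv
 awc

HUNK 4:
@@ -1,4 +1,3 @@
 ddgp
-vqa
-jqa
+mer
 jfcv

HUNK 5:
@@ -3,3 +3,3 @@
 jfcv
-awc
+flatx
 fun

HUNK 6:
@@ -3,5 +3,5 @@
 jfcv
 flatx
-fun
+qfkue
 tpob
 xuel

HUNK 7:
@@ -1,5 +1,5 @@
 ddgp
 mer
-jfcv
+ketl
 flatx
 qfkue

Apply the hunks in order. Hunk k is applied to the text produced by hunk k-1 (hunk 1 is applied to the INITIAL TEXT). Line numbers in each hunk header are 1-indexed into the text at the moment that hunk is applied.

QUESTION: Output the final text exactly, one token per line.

Answer: ddgp
mer
ketl
flatx
qfkue
tpob
xuel

Derivation:
Hunk 1: at line 1 remove [zazke] add [tht,awc] -> 7 lines: ddgp vqa tht awc fun tpob xuel
Hunk 2: at line 1 remove [tht] add [qeux,jfcv] -> 8 lines: ddgp vqa qeux jfcv awc fun tpob xuel
Hunk 3: at line 1 remove [qeux] add [jqa] -> 8 lines: ddgp vqa jqa jfcv awc fun tpob xuel
Hunk 4: at line 1 remove [vqa,jqa] add [mer] -> 7 lines: ddgp mer jfcv awc fun tpob xuel
Hunk 5: at line 3 remove [awc] add [flatx] -> 7 lines: ddgp mer jfcv flatx fun tpob xuel
Hunk 6: at line 3 remove [fun] add [qfkue] -> 7 lines: ddgp mer jfcv flatx qfkue tpob xuel
Hunk 7: at line 1 remove [jfcv] add [ketl] -> 7 lines: ddgp mer ketl flatx qfkue tpob xuel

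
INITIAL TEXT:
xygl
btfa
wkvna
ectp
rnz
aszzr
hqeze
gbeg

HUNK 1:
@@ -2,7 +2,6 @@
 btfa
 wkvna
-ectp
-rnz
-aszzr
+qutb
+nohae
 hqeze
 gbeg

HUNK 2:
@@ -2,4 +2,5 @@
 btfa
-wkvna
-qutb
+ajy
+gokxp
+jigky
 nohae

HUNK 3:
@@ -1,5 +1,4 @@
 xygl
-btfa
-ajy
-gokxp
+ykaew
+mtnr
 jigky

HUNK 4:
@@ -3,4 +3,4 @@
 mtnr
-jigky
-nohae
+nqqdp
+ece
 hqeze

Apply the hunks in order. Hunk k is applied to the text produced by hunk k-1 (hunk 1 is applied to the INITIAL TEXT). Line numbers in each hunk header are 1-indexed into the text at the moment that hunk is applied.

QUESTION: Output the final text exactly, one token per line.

Answer: xygl
ykaew
mtnr
nqqdp
ece
hqeze
gbeg

Derivation:
Hunk 1: at line 2 remove [ectp,rnz,aszzr] add [qutb,nohae] -> 7 lines: xygl btfa wkvna qutb nohae hqeze gbeg
Hunk 2: at line 2 remove [wkvna,qutb] add [ajy,gokxp,jigky] -> 8 lines: xygl btfa ajy gokxp jigky nohae hqeze gbeg
Hunk 3: at line 1 remove [btfa,ajy,gokxp] add [ykaew,mtnr] -> 7 lines: xygl ykaew mtnr jigky nohae hqeze gbeg
Hunk 4: at line 3 remove [jigky,nohae] add [nqqdp,ece] -> 7 lines: xygl ykaew mtnr nqqdp ece hqeze gbeg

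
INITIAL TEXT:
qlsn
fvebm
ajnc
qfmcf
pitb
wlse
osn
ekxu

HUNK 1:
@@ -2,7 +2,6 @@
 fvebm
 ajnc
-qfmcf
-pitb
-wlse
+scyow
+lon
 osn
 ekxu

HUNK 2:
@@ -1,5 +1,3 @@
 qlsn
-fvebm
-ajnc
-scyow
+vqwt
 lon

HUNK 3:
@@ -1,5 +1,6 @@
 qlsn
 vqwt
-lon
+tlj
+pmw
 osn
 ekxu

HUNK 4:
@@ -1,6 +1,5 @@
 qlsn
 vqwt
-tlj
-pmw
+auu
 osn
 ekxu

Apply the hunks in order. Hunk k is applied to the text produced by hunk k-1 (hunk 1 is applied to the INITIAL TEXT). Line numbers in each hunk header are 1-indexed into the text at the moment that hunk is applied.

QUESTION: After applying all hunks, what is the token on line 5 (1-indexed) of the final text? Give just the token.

Hunk 1: at line 2 remove [qfmcf,pitb,wlse] add [scyow,lon] -> 7 lines: qlsn fvebm ajnc scyow lon osn ekxu
Hunk 2: at line 1 remove [fvebm,ajnc,scyow] add [vqwt] -> 5 lines: qlsn vqwt lon osn ekxu
Hunk 3: at line 1 remove [lon] add [tlj,pmw] -> 6 lines: qlsn vqwt tlj pmw osn ekxu
Hunk 4: at line 1 remove [tlj,pmw] add [auu] -> 5 lines: qlsn vqwt auu osn ekxu
Final line 5: ekxu

Answer: ekxu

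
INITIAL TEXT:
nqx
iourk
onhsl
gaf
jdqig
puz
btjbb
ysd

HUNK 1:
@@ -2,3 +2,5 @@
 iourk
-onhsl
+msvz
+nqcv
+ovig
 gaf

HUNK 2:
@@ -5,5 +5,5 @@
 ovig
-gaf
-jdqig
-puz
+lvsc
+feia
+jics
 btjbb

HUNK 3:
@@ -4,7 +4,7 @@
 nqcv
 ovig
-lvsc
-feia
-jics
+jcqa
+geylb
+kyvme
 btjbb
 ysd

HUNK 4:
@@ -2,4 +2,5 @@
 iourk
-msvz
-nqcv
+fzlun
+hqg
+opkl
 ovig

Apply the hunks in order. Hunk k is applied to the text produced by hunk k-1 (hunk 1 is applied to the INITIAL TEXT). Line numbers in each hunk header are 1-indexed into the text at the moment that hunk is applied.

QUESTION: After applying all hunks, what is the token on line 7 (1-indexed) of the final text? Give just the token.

Answer: jcqa

Derivation:
Hunk 1: at line 2 remove [onhsl] add [msvz,nqcv,ovig] -> 10 lines: nqx iourk msvz nqcv ovig gaf jdqig puz btjbb ysd
Hunk 2: at line 5 remove [gaf,jdqig,puz] add [lvsc,feia,jics] -> 10 lines: nqx iourk msvz nqcv ovig lvsc feia jics btjbb ysd
Hunk 3: at line 4 remove [lvsc,feia,jics] add [jcqa,geylb,kyvme] -> 10 lines: nqx iourk msvz nqcv ovig jcqa geylb kyvme btjbb ysd
Hunk 4: at line 2 remove [msvz,nqcv] add [fzlun,hqg,opkl] -> 11 lines: nqx iourk fzlun hqg opkl ovig jcqa geylb kyvme btjbb ysd
Final line 7: jcqa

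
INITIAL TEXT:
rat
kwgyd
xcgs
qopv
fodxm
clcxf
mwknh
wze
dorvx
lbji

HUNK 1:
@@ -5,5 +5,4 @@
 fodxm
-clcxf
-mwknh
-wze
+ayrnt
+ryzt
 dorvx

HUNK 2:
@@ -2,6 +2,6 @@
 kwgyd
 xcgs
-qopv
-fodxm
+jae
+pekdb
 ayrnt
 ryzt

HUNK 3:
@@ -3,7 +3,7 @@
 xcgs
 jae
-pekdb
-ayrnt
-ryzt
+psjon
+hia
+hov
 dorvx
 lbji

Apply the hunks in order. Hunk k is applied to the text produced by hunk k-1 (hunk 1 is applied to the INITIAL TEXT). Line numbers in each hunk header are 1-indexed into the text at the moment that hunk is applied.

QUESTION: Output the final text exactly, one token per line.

Hunk 1: at line 5 remove [clcxf,mwknh,wze] add [ayrnt,ryzt] -> 9 lines: rat kwgyd xcgs qopv fodxm ayrnt ryzt dorvx lbji
Hunk 2: at line 2 remove [qopv,fodxm] add [jae,pekdb] -> 9 lines: rat kwgyd xcgs jae pekdb ayrnt ryzt dorvx lbji
Hunk 3: at line 3 remove [pekdb,ayrnt,ryzt] add [psjon,hia,hov] -> 9 lines: rat kwgyd xcgs jae psjon hia hov dorvx lbji

Answer: rat
kwgyd
xcgs
jae
psjon
hia
hov
dorvx
lbji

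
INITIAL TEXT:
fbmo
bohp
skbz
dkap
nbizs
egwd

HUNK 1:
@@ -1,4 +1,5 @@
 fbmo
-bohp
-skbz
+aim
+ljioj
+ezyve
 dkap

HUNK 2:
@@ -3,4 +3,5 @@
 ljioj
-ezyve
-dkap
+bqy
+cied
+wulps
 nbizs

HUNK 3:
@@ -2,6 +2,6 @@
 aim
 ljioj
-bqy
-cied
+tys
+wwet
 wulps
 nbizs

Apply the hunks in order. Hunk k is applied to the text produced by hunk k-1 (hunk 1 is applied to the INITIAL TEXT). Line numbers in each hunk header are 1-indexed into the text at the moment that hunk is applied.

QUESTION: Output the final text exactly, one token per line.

Hunk 1: at line 1 remove [bohp,skbz] add [aim,ljioj,ezyve] -> 7 lines: fbmo aim ljioj ezyve dkap nbizs egwd
Hunk 2: at line 3 remove [ezyve,dkap] add [bqy,cied,wulps] -> 8 lines: fbmo aim ljioj bqy cied wulps nbizs egwd
Hunk 3: at line 2 remove [bqy,cied] add [tys,wwet] -> 8 lines: fbmo aim ljioj tys wwet wulps nbizs egwd

Answer: fbmo
aim
ljioj
tys
wwet
wulps
nbizs
egwd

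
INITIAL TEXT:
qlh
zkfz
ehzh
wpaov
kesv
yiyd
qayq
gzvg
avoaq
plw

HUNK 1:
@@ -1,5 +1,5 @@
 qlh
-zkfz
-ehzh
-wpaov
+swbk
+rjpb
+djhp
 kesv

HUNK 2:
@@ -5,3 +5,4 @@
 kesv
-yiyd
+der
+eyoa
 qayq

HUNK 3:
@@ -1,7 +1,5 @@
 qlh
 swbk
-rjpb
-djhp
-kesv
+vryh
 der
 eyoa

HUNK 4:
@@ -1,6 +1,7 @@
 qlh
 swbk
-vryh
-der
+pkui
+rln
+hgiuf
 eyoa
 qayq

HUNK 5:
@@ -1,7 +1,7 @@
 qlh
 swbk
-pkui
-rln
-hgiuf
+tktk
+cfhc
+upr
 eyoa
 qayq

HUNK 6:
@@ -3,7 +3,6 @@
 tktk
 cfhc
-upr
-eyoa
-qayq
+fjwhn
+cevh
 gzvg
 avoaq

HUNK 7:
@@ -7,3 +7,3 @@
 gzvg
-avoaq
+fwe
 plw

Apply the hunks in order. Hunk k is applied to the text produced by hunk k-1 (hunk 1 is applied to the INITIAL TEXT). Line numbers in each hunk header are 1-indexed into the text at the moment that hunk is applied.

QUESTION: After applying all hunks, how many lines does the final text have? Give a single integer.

Hunk 1: at line 1 remove [zkfz,ehzh,wpaov] add [swbk,rjpb,djhp] -> 10 lines: qlh swbk rjpb djhp kesv yiyd qayq gzvg avoaq plw
Hunk 2: at line 5 remove [yiyd] add [der,eyoa] -> 11 lines: qlh swbk rjpb djhp kesv der eyoa qayq gzvg avoaq plw
Hunk 3: at line 1 remove [rjpb,djhp,kesv] add [vryh] -> 9 lines: qlh swbk vryh der eyoa qayq gzvg avoaq plw
Hunk 4: at line 1 remove [vryh,der] add [pkui,rln,hgiuf] -> 10 lines: qlh swbk pkui rln hgiuf eyoa qayq gzvg avoaq plw
Hunk 5: at line 1 remove [pkui,rln,hgiuf] add [tktk,cfhc,upr] -> 10 lines: qlh swbk tktk cfhc upr eyoa qayq gzvg avoaq plw
Hunk 6: at line 3 remove [upr,eyoa,qayq] add [fjwhn,cevh] -> 9 lines: qlh swbk tktk cfhc fjwhn cevh gzvg avoaq plw
Hunk 7: at line 7 remove [avoaq] add [fwe] -> 9 lines: qlh swbk tktk cfhc fjwhn cevh gzvg fwe plw
Final line count: 9

Answer: 9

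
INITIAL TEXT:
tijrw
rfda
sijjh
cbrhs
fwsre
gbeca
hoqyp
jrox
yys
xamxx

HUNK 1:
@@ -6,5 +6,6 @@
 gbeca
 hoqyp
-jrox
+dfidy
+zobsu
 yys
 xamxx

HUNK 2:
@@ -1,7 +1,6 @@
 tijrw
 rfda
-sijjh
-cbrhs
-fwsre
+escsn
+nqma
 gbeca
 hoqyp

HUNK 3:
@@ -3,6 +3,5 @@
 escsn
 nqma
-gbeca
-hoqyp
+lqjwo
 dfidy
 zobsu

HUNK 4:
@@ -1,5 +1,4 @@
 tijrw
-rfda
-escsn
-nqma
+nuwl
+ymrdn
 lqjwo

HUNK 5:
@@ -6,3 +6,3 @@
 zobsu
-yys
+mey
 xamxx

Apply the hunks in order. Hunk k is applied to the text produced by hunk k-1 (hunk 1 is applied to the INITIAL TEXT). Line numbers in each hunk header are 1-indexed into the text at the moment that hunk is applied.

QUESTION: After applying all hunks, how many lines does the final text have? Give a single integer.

Hunk 1: at line 6 remove [jrox] add [dfidy,zobsu] -> 11 lines: tijrw rfda sijjh cbrhs fwsre gbeca hoqyp dfidy zobsu yys xamxx
Hunk 2: at line 1 remove [sijjh,cbrhs,fwsre] add [escsn,nqma] -> 10 lines: tijrw rfda escsn nqma gbeca hoqyp dfidy zobsu yys xamxx
Hunk 3: at line 3 remove [gbeca,hoqyp] add [lqjwo] -> 9 lines: tijrw rfda escsn nqma lqjwo dfidy zobsu yys xamxx
Hunk 4: at line 1 remove [rfda,escsn,nqma] add [nuwl,ymrdn] -> 8 lines: tijrw nuwl ymrdn lqjwo dfidy zobsu yys xamxx
Hunk 5: at line 6 remove [yys] add [mey] -> 8 lines: tijrw nuwl ymrdn lqjwo dfidy zobsu mey xamxx
Final line count: 8

Answer: 8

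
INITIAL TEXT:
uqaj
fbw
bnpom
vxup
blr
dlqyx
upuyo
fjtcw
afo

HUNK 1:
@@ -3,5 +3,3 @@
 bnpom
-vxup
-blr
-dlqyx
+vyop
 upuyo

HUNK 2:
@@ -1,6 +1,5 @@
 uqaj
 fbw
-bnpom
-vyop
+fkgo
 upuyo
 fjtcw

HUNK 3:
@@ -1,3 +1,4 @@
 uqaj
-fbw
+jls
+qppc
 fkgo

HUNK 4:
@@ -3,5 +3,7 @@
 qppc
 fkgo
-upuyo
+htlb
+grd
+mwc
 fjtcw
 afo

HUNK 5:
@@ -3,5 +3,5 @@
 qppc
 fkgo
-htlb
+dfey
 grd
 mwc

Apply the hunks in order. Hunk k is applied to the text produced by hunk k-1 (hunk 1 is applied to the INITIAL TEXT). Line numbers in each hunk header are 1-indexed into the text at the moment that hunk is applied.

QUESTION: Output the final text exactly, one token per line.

Hunk 1: at line 3 remove [vxup,blr,dlqyx] add [vyop] -> 7 lines: uqaj fbw bnpom vyop upuyo fjtcw afo
Hunk 2: at line 1 remove [bnpom,vyop] add [fkgo] -> 6 lines: uqaj fbw fkgo upuyo fjtcw afo
Hunk 3: at line 1 remove [fbw] add [jls,qppc] -> 7 lines: uqaj jls qppc fkgo upuyo fjtcw afo
Hunk 4: at line 3 remove [upuyo] add [htlb,grd,mwc] -> 9 lines: uqaj jls qppc fkgo htlb grd mwc fjtcw afo
Hunk 5: at line 3 remove [htlb] add [dfey] -> 9 lines: uqaj jls qppc fkgo dfey grd mwc fjtcw afo

Answer: uqaj
jls
qppc
fkgo
dfey
grd
mwc
fjtcw
afo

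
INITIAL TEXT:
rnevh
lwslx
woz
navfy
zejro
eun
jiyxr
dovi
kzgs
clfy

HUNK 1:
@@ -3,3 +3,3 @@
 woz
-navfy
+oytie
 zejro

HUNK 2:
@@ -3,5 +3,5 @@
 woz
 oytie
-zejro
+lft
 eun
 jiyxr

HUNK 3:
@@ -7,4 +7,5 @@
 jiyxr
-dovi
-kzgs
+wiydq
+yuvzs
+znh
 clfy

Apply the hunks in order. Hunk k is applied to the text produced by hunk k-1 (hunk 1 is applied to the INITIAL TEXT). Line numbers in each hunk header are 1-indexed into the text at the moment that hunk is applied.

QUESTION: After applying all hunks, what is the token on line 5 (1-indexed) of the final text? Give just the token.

Hunk 1: at line 3 remove [navfy] add [oytie] -> 10 lines: rnevh lwslx woz oytie zejro eun jiyxr dovi kzgs clfy
Hunk 2: at line 3 remove [zejro] add [lft] -> 10 lines: rnevh lwslx woz oytie lft eun jiyxr dovi kzgs clfy
Hunk 3: at line 7 remove [dovi,kzgs] add [wiydq,yuvzs,znh] -> 11 lines: rnevh lwslx woz oytie lft eun jiyxr wiydq yuvzs znh clfy
Final line 5: lft

Answer: lft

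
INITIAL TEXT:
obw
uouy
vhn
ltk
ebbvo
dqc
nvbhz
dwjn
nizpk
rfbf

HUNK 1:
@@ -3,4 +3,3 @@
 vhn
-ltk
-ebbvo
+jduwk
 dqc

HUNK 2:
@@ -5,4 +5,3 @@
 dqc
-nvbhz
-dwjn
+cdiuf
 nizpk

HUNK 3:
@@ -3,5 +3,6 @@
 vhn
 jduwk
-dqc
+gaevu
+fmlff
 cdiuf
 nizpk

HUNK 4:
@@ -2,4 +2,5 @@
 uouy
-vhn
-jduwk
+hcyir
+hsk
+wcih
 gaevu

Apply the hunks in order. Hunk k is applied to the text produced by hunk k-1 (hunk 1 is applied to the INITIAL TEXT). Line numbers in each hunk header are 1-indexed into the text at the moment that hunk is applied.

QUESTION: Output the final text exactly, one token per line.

Hunk 1: at line 3 remove [ltk,ebbvo] add [jduwk] -> 9 lines: obw uouy vhn jduwk dqc nvbhz dwjn nizpk rfbf
Hunk 2: at line 5 remove [nvbhz,dwjn] add [cdiuf] -> 8 lines: obw uouy vhn jduwk dqc cdiuf nizpk rfbf
Hunk 3: at line 3 remove [dqc] add [gaevu,fmlff] -> 9 lines: obw uouy vhn jduwk gaevu fmlff cdiuf nizpk rfbf
Hunk 4: at line 2 remove [vhn,jduwk] add [hcyir,hsk,wcih] -> 10 lines: obw uouy hcyir hsk wcih gaevu fmlff cdiuf nizpk rfbf

Answer: obw
uouy
hcyir
hsk
wcih
gaevu
fmlff
cdiuf
nizpk
rfbf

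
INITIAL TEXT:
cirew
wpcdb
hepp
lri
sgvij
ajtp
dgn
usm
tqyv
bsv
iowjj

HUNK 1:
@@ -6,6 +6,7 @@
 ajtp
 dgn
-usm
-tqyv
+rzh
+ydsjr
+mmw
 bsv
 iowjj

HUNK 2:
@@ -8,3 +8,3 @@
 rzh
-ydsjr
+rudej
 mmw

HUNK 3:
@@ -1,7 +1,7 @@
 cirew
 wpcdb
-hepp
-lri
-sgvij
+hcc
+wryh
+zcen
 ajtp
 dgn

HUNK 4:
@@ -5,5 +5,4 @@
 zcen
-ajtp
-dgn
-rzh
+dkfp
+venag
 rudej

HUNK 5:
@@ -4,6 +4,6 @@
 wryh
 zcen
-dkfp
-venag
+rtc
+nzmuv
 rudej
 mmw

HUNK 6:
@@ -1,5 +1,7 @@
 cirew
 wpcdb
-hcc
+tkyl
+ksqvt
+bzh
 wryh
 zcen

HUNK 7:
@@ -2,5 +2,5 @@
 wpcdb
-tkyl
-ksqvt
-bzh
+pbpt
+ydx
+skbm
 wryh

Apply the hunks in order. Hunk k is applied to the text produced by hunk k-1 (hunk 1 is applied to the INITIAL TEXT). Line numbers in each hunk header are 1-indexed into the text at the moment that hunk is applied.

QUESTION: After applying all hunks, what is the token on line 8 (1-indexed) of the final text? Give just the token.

Hunk 1: at line 6 remove [usm,tqyv] add [rzh,ydsjr,mmw] -> 12 lines: cirew wpcdb hepp lri sgvij ajtp dgn rzh ydsjr mmw bsv iowjj
Hunk 2: at line 8 remove [ydsjr] add [rudej] -> 12 lines: cirew wpcdb hepp lri sgvij ajtp dgn rzh rudej mmw bsv iowjj
Hunk 3: at line 1 remove [hepp,lri,sgvij] add [hcc,wryh,zcen] -> 12 lines: cirew wpcdb hcc wryh zcen ajtp dgn rzh rudej mmw bsv iowjj
Hunk 4: at line 5 remove [ajtp,dgn,rzh] add [dkfp,venag] -> 11 lines: cirew wpcdb hcc wryh zcen dkfp venag rudej mmw bsv iowjj
Hunk 5: at line 4 remove [dkfp,venag] add [rtc,nzmuv] -> 11 lines: cirew wpcdb hcc wryh zcen rtc nzmuv rudej mmw bsv iowjj
Hunk 6: at line 1 remove [hcc] add [tkyl,ksqvt,bzh] -> 13 lines: cirew wpcdb tkyl ksqvt bzh wryh zcen rtc nzmuv rudej mmw bsv iowjj
Hunk 7: at line 2 remove [tkyl,ksqvt,bzh] add [pbpt,ydx,skbm] -> 13 lines: cirew wpcdb pbpt ydx skbm wryh zcen rtc nzmuv rudej mmw bsv iowjj
Final line 8: rtc

Answer: rtc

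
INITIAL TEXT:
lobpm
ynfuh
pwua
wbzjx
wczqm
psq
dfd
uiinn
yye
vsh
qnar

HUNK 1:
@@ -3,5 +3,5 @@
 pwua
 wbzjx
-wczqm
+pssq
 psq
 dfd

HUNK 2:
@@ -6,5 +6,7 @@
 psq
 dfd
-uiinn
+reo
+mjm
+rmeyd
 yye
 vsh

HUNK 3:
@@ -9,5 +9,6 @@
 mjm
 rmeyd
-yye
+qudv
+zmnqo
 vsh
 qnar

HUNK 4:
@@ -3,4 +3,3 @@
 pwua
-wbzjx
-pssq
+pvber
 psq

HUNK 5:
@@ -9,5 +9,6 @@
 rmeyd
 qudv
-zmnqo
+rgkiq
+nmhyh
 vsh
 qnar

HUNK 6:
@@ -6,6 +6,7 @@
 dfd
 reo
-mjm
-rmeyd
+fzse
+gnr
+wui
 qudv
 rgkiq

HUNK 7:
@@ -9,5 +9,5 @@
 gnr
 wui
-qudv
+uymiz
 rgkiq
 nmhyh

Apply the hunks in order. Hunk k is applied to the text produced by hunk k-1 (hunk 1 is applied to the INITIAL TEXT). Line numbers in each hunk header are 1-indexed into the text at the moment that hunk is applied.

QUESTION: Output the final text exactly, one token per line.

Hunk 1: at line 3 remove [wczqm] add [pssq] -> 11 lines: lobpm ynfuh pwua wbzjx pssq psq dfd uiinn yye vsh qnar
Hunk 2: at line 6 remove [uiinn] add [reo,mjm,rmeyd] -> 13 lines: lobpm ynfuh pwua wbzjx pssq psq dfd reo mjm rmeyd yye vsh qnar
Hunk 3: at line 9 remove [yye] add [qudv,zmnqo] -> 14 lines: lobpm ynfuh pwua wbzjx pssq psq dfd reo mjm rmeyd qudv zmnqo vsh qnar
Hunk 4: at line 3 remove [wbzjx,pssq] add [pvber] -> 13 lines: lobpm ynfuh pwua pvber psq dfd reo mjm rmeyd qudv zmnqo vsh qnar
Hunk 5: at line 9 remove [zmnqo] add [rgkiq,nmhyh] -> 14 lines: lobpm ynfuh pwua pvber psq dfd reo mjm rmeyd qudv rgkiq nmhyh vsh qnar
Hunk 6: at line 6 remove [mjm,rmeyd] add [fzse,gnr,wui] -> 15 lines: lobpm ynfuh pwua pvber psq dfd reo fzse gnr wui qudv rgkiq nmhyh vsh qnar
Hunk 7: at line 9 remove [qudv] add [uymiz] -> 15 lines: lobpm ynfuh pwua pvber psq dfd reo fzse gnr wui uymiz rgkiq nmhyh vsh qnar

Answer: lobpm
ynfuh
pwua
pvber
psq
dfd
reo
fzse
gnr
wui
uymiz
rgkiq
nmhyh
vsh
qnar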